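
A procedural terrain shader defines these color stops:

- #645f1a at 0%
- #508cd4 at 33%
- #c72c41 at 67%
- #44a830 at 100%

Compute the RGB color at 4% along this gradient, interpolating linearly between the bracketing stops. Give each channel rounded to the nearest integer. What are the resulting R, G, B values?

4% lies between the 0% and 33% stops, so the local fraction is t = (4 − 0)/(33 − 0) = 4/33 ≈ 0.1212.
#645f1a → (100, 95, 26); #508cd4 → (80, 140, 212).
R = 100 + 0.1212 × (80 − 100) = 97.576 → 98
G = 95 + 0.1212 × (140 − 95) = 100.454 → 100
B = 26 + 0.1212 × (212 − 26) = 48.543 → 49

(98, 100, 49)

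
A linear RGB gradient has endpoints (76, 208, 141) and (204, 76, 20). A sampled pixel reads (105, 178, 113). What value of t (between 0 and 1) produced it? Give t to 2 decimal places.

Invert the lerp on the G channel (largest span, 132): t = (178 − 208) / (76 − 208) = -30/-132 = 0.22727.
Check on R: (105 − 76)/(204 − 76) = 0.2266 ✓

0.23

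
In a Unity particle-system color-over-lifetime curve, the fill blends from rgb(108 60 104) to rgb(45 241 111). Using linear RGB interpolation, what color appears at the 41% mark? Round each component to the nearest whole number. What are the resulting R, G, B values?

41% corresponds to t = 0.41.
R = 108 + 0.41 × (45 − 108) = 108 + 0.41 × -63 = 82.17 → 82
G = 60 + 0.41 × (241 − 60) = 60 + 0.41 × 181 = 134.21 → 134
B = 104 + 0.41 × (111 − 104) = 104 + 0.41 × 7 = 106.87 → 107

(82, 134, 107)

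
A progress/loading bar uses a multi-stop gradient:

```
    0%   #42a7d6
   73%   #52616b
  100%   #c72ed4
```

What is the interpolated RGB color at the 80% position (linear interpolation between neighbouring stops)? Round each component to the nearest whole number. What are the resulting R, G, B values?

(112, 84, 134)

80% lies between the 73% and 100% stops, so the local fraction is t = (80 − 73)/(100 − 73) = 7/27 ≈ 0.2593.
#52616b → (82, 97, 107); #c72ed4 → (199, 46, 212).
R = 82 + 0.2593 × (199 − 82) = 112.338 → 112
G = 97 + 0.2593 × (46 − 97) = 83.776 → 84
B = 107 + 0.2593 × (212 − 107) = 134.226 → 134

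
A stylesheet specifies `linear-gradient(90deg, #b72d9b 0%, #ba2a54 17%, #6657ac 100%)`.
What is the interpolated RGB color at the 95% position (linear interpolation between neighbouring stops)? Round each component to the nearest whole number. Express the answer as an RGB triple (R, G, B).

(107, 84, 167)

95% lies between the 17% and 100% stops, so the local fraction is t = (95 − 17)/(100 − 17) = 78/83 ≈ 0.9398.
#ba2a54 → (186, 42, 84); #6657ac → (102, 87, 172).
R = 186 + 0.9398 × (102 − 186) = 107.057 → 107
G = 42 + 0.9398 × (87 − 42) = 84.291 → 84
B = 84 + 0.9398 × (172 − 84) = 166.702 → 167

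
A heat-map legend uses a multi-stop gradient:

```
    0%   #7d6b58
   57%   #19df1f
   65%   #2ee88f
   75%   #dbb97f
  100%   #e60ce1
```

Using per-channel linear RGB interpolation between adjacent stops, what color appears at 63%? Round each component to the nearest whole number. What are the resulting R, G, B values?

63% lies between the 57% and 65% stops, so the local fraction is t = (63 − 57)/(65 − 57) = 6/8 ≈ 0.75.
#19df1f → (25, 223, 31); #2ee88f → (46, 232, 143).
R = 25 + 0.75 × (46 − 25) = 40.75 → 41
G = 223 + 0.75 × (232 − 223) = 229.75 → 230
B = 31 + 0.75 × (143 − 31) = 115 → 115

(41, 230, 115)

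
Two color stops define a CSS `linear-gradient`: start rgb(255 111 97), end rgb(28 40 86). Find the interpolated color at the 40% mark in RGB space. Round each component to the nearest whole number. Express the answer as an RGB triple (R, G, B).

40% corresponds to t = 0.4.
R = 255 + 0.4 × (28 − 255) = 255 + 0.4 × -227 = 164.2 → 164
G = 111 + 0.4 × (40 − 111) = 111 + 0.4 × -71 = 82.6 → 83
B = 97 + 0.4 × (86 − 97) = 97 + 0.4 × -11 = 92.6 → 93

(164, 83, 93)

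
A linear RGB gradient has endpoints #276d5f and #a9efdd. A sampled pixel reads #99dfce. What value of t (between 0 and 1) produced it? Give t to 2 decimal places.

0.88

Invert the lerp on the R channel (largest span, 130): t = (153 − 39) / (169 − 39) = 114/130 = 0.87692.
Check on G: (223 − 109)/(239 − 109) = 0.8769 ✓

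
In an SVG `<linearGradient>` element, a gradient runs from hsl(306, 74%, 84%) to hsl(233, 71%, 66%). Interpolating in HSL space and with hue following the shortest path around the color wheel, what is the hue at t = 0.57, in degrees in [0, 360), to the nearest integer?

264

Hue arc: Δh = 233 − 306 = -73° (|Δh| ≤ 180, already the shorter path).
H = 306 + 0.57 × (-73) = 264.39 → 264°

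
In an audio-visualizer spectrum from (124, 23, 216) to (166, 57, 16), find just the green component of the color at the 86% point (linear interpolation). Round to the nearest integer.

G = 23 + 0.86 × (57 − 23) = 52.24 → 52

52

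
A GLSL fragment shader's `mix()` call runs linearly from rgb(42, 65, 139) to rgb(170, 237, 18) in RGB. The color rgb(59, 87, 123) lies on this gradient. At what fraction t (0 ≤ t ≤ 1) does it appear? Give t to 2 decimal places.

Invert the lerp on the G channel (largest span, 172): t = (87 − 65) / (237 − 65) = 22/172 = 0.12791.
Check on R: (59 − 42)/(170 − 42) = 0.1328 ✓

0.13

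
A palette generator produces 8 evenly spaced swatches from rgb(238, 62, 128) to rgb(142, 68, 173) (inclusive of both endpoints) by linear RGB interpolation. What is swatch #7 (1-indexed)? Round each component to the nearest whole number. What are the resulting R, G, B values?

With 8 swatches and endpoints inclusive, swatch 7 sits at t = (7 − 1)/(8 − 1) = 6/7 ≈ 0.8571.
R = 238 + 0.8571 × (142 − 238) = 155.718 → 156
G = 62 + 0.8571 × (68 − 62) = 67.143 → 67
B = 128 + 0.8571 × (173 − 128) = 166.57 → 167

(156, 67, 167)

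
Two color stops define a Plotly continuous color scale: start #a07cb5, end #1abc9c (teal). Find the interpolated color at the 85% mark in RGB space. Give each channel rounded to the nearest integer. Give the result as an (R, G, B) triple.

(46, 178, 160)

#a07cb5 → (160, 124, 181); #1abc9c → (26, 188, 156).
85% corresponds to t = 0.85.
R = 160 + 0.85 × (26 − 160) = 160 + 0.85 × -134 = 46.1 → 46
G = 124 + 0.85 × (188 − 124) = 124 + 0.85 × 64 = 178.4 → 178
B = 181 + 0.85 × (156 − 181) = 181 + 0.85 × -25 = 159.75 → 160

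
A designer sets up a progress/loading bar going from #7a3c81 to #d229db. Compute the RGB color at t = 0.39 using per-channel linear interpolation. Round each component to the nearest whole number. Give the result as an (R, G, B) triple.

#7a3c81 → (122, 60, 129); #d229db → (210, 41, 219).
R = 122 + 0.39 × (210 − 122) = 122 + 0.39 × 88 = 156.32 → 156
G = 60 + 0.39 × (41 − 60) = 60 + 0.39 × -19 = 52.59 → 53
B = 129 + 0.39 × (219 − 129) = 129 + 0.39 × 90 = 164.1 → 164

(156, 53, 164)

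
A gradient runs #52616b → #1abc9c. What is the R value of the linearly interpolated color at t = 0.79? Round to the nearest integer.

38

R₁ = 82 (from #52616b), R₂ = 26 (from #1abc9c).
R = 82 + 0.79 × (26 − 82) = 37.76 → 38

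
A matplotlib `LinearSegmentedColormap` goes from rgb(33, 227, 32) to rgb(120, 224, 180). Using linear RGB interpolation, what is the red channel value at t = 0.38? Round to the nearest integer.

66

R = 33 + 0.38 × (120 − 33) = 66.06 → 66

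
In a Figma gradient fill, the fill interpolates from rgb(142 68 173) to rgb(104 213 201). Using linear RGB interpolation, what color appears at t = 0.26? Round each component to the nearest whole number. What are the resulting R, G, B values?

R = 142 + 0.26 × (104 − 142) = 142 + 0.26 × -38 = 132.12 → 132
G = 68 + 0.26 × (213 − 68) = 68 + 0.26 × 145 = 105.7 → 106
B = 173 + 0.26 × (201 − 173) = 173 + 0.26 × 28 = 180.28 → 180

(132, 106, 180)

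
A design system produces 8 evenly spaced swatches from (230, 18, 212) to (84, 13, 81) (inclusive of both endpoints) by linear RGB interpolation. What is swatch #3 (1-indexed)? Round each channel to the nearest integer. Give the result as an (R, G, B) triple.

With 8 swatches and endpoints inclusive, swatch 3 sits at t = (3 − 1)/(8 − 1) = 2/7 ≈ 0.2857.
R = 230 + 0.2857 × (84 − 230) = 188.288 → 188
G = 18 + 0.2857 × (13 − 18) = 16.572 → 17
B = 212 + 0.2857 × (81 − 212) = 174.573 → 175

(188, 17, 175)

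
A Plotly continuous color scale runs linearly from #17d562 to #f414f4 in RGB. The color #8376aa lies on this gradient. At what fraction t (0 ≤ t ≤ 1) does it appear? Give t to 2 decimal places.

0.49

Invert the lerp on the R channel (largest span, 221): t = (131 − 23) / (244 − 23) = 108/221 = 0.48869.
Check on G: (118 − 213)/(20 − 213) = 0.4922 ✓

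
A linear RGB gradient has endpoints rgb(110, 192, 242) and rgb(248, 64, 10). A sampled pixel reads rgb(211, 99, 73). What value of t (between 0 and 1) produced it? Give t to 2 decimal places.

Invert the lerp on the B channel (largest span, 232): t = (73 − 242) / (10 − 242) = -169/-232 = 0.72845.
Check on R: (211 − 110)/(248 − 110) = 0.7319 ✓

0.73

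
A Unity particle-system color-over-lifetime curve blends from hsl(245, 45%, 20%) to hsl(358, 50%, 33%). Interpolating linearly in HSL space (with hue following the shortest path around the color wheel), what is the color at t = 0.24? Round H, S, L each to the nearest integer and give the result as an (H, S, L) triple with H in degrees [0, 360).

(272, 46, 23)

Hue arc: Δh = 358 − 245 = 113° (|Δh| ≤ 180, already the shorter path).
H = 245 + 0.24 × (113) = 272.12 → 272°
S = 45 + 0.24 × (50 − 45) = 46.2 → 46%
L = 20 + 0.24 × (33 − 20) = 23.12 → 23%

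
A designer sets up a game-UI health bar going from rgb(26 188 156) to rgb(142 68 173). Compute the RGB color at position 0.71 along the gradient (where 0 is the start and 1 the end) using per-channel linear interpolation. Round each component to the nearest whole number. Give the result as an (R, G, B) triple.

(108, 103, 168)

R = 26 + 0.71 × (142 − 26) = 26 + 0.71 × 116 = 108.36 → 108
G = 188 + 0.71 × (68 − 188) = 188 + 0.71 × -120 = 102.8 → 103
B = 156 + 0.71 × (173 − 156) = 156 + 0.71 × 17 = 168.07 → 168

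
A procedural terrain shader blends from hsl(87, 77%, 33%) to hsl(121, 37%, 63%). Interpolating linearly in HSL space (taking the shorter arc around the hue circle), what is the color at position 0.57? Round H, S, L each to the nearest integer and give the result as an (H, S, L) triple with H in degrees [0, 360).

Hue arc: Δh = 121 − 87 = 34° (|Δh| ≤ 180, already the shorter path).
H = 87 + 0.57 × (34) = 106.38 → 106°
S = 77 + 0.57 × (37 − 77) = 54.2 → 54%
L = 33 + 0.57 × (63 − 33) = 50.1 → 50%

(106, 54, 50)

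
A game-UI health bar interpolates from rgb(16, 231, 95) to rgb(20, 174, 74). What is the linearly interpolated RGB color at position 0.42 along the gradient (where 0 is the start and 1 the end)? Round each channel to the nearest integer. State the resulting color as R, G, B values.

R = 16 + 0.42 × (20 − 16) = 16 + 0.42 × 4 = 17.68 → 18
G = 231 + 0.42 × (174 − 231) = 231 + 0.42 × -57 = 207.06 → 207
B = 95 + 0.42 × (74 − 95) = 95 + 0.42 × -21 = 86.18 → 86

(18, 207, 86)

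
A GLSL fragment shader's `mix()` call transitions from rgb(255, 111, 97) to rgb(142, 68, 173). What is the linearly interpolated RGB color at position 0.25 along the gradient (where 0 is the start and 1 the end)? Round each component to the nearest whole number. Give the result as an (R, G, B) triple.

(227, 100, 116)

R = 255 + 0.25 × (142 − 255) = 255 + 0.25 × -113 = 226.75 → 227
G = 111 + 0.25 × (68 − 111) = 111 + 0.25 × -43 = 100.25 → 100
B = 97 + 0.25 × (173 − 97) = 97 + 0.25 × 76 = 116 → 116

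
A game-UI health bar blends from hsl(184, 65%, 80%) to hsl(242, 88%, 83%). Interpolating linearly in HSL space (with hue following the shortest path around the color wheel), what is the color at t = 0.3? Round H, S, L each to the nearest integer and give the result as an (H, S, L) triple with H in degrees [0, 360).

(201, 72, 81)

Hue arc: Δh = 242 − 184 = 58° (|Δh| ≤ 180, already the shorter path).
H = 184 + 0.3 × (58) = 201.4 → 201°
S = 65 + 0.3 × (88 − 65) = 71.9 → 72%
L = 80 + 0.3 × (83 − 80) = 80.9 → 81%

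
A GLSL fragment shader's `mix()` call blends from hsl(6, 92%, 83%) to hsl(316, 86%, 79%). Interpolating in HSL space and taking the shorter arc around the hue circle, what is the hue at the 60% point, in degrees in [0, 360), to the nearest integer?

Hue: 316 − 6 = 310°, but |310| > 180 so the shorter arc goes the other way: Δh = 310 − 360 = -50°.
H = 6 + 0.6 × (-50) = -24 → -24 → -24 mod 360 = 336°

336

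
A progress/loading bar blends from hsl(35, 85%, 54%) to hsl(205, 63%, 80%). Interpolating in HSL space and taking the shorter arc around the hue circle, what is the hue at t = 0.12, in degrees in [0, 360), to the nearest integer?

55

Hue arc: Δh = 205 − 35 = 170° (|Δh| ≤ 180, already the shorter path).
H = 35 + 0.12 × (170) = 55.4 → 55°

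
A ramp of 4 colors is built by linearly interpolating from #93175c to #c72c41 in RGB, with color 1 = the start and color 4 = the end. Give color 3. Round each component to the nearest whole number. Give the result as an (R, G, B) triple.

With 4 swatches and endpoints inclusive, swatch 3 sits at t = (3 − 1)/(4 − 1) = 2/3 ≈ 0.6667.
#93175c → (147, 23, 92); #c72c41 → (199, 44, 65).
R = 147 + 0.6667 × (199 − 147) = 181.668 → 182
G = 23 + 0.6667 × (44 − 23) = 37.001 → 37
B = 92 + 0.6667 × (65 − 92) = 73.999 → 74

(182, 37, 74)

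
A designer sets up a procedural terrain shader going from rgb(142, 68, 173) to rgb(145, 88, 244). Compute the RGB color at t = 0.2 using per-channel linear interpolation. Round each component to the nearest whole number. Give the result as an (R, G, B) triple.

(143, 72, 187)

R = 142 + 0.2 × (145 − 142) = 142 + 0.2 × 3 = 142.6 → 143
G = 68 + 0.2 × (88 − 68) = 68 + 0.2 × 20 = 72 → 72
B = 173 + 0.2 × (244 − 173) = 173 + 0.2 × 71 = 187.2 → 187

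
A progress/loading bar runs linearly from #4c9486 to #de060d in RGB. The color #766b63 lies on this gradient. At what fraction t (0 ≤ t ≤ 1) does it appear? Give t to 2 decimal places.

Invert the lerp on the R channel (largest span, 146): t = (118 − 76) / (222 − 76) = 42/146 = 0.28767.
Check on G: (107 − 148)/(6 − 148) = 0.2887 ✓

0.29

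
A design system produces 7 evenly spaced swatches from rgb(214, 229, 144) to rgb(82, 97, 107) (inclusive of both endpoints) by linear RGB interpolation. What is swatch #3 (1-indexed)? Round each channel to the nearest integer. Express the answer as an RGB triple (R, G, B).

With 7 swatches and endpoints inclusive, swatch 3 sits at t = (3 − 1)/(7 − 1) = 2/6 ≈ 0.3333.
R = 214 + 0.3333 × (82 − 214) = 170.004 → 170
G = 229 + 0.3333 × (97 − 229) = 185.004 → 185
B = 144 + 0.3333 × (107 − 144) = 131.668 → 132

(170, 185, 132)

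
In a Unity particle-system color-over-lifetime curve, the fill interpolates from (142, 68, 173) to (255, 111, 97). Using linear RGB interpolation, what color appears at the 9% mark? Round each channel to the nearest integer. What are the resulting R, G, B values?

9% corresponds to t = 0.09.
R = 142 + 0.09 × (255 − 142) = 142 + 0.09 × 113 = 152.17 → 152
G = 68 + 0.09 × (111 − 68) = 68 + 0.09 × 43 = 71.87 → 72
B = 173 + 0.09 × (97 − 173) = 173 + 0.09 × -76 = 166.16 → 166
So the blended color is (152, 72, 166), about #9848a6.

(152, 72, 166)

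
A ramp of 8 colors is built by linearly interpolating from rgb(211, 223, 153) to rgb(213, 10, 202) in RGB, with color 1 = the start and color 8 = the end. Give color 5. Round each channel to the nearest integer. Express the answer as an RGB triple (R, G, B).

With 8 swatches and endpoints inclusive, swatch 5 sits at t = (5 − 1)/(8 − 1) = 4/7 ≈ 0.5714.
R = 211 + 0.5714 × (213 − 211) = 212.143 → 212
G = 223 + 0.5714 × (10 − 223) = 101.292 → 101
B = 153 + 0.5714 × (202 − 153) = 180.999 → 181

(212, 101, 181)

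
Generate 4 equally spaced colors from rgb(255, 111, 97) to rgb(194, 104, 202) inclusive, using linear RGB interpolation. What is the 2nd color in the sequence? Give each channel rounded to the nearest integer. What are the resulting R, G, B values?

(235, 109, 132)

With 4 swatches and endpoints inclusive, swatch 2 sits at t = (2 − 1)/(4 − 1) = 1/3 ≈ 0.3333.
R = 255 + 0.3333 × (194 − 255) = 234.669 → 235
G = 111 + 0.3333 × (104 − 111) = 108.667 → 109
B = 97 + 0.3333 × (202 − 97) = 131.996 → 132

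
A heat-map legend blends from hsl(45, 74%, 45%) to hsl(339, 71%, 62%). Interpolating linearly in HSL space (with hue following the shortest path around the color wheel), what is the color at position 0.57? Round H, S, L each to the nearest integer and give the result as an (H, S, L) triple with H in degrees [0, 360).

(7, 72, 55)

Hue: 339 − 45 = 294°, but |294| > 180 so the shorter arc goes the other way: Δh = 294 − 360 = -66°.
H = 45 + 0.57 × (-66) = 7.38 → 7°
S = 74 + 0.57 × (71 − 74) = 72.29 → 72%
L = 45 + 0.57 × (62 − 45) = 54.69 → 55%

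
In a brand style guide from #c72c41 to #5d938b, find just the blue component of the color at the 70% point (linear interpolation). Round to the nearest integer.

B₁ = 65 (from #c72c41), B₂ = 139 (from #5d938b).
B = 65 + 0.7 × (139 − 65) = 116.8 → 117

117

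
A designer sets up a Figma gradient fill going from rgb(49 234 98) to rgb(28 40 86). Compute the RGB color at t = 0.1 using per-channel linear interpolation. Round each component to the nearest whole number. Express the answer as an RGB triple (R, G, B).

(47, 215, 97)

R = 49 + 0.1 × (28 − 49) = 49 + 0.1 × -21 = 46.9 → 47
G = 234 + 0.1 × (40 − 234) = 234 + 0.1 × -194 = 214.6 → 215
B = 98 + 0.1 × (86 − 98) = 98 + 0.1 × -12 = 96.8 → 97
So the blended color is (47, 215, 97), about #2fd761.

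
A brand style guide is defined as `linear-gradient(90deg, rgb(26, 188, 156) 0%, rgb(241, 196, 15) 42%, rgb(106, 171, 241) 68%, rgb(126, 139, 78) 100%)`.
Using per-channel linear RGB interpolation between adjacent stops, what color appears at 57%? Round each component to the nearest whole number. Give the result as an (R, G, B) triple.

57% lies between the 42% and 68% stops, so the local fraction is t = (57 − 42)/(68 − 42) = 15/26 ≈ 0.5769.
R = 241 + 0.5769 × (106 − 241) = 163.118 → 163
G = 196 + 0.5769 × (171 − 196) = 181.577 → 182
B = 15 + 0.5769 × (241 − 15) = 145.379 → 145

(163, 182, 145)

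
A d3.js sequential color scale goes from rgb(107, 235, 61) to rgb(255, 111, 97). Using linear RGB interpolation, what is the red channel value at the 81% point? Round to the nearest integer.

227

R = 107 + 0.81 × (255 − 107) = 226.88 → 227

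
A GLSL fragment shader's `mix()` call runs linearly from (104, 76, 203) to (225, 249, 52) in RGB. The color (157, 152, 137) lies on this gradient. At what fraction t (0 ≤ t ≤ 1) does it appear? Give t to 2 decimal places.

0.44

Invert the lerp on the G channel (largest span, 173): t = (152 − 76) / (249 − 76) = 76/173 = 0.43931.
Check on R: (157 − 104)/(225 − 104) = 0.438 ✓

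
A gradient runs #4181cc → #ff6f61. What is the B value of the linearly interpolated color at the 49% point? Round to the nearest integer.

152

B₁ = 204 (from #4181cc), B₂ = 97 (from #ff6f61).
B = 204 + 0.49 × (97 − 204) = 151.57 → 152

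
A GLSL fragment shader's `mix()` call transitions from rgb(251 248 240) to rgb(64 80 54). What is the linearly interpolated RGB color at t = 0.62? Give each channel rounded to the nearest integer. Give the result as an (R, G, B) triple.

(135, 144, 125)

R = 251 + 0.62 × (64 − 251) = 251 + 0.62 × -187 = 135.06 → 135
G = 248 + 0.62 × (80 − 248) = 248 + 0.62 × -168 = 143.84 → 144
B = 240 + 0.62 × (54 − 240) = 240 + 0.62 × -186 = 124.68 → 125
So the blended color is (135, 144, 125), about #87907d.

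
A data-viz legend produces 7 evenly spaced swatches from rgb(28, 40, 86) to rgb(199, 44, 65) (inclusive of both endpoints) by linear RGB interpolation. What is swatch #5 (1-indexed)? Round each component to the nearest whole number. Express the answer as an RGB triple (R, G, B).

With 7 swatches and endpoints inclusive, swatch 5 sits at t = (5 − 1)/(7 − 1) = 4/6 ≈ 0.6667.
R = 28 + 0.6667 × (199 − 28) = 142.006 → 142
G = 40 + 0.6667 × (44 − 40) = 42.667 → 43
B = 86 + 0.6667 × (65 − 86) = 71.999 → 72

(142, 43, 72)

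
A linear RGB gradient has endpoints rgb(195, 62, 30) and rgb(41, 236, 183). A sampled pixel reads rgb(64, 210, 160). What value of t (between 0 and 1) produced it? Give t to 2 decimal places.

Invert the lerp on the G channel (largest span, 174): t = (210 − 62) / (236 − 62) = 148/174 = 0.85057.
Check on R: (64 − 195)/(41 − 195) = 0.8506 ✓

0.85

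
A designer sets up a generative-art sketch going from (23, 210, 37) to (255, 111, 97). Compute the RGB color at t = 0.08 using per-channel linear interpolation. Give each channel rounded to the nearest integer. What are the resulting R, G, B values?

R = 23 + 0.08 × (255 − 23) = 23 + 0.08 × 232 = 41.56 → 42
G = 210 + 0.08 × (111 − 210) = 210 + 0.08 × -99 = 202.08 → 202
B = 37 + 0.08 × (97 − 37) = 37 + 0.08 × 60 = 41.8 → 42

(42, 202, 42)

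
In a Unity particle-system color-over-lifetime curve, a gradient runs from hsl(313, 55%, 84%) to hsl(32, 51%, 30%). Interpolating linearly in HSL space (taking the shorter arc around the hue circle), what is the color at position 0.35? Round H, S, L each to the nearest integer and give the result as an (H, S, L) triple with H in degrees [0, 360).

(341, 54, 65)

Hue: 32 − 313 = -281°, but |-281| > 180 so the shorter arc goes the other way: Δh = -281 + 360 = 79°.
H = 313 + 0.35 × (79) = 340.65 → 341°
S = 55 + 0.35 × (51 − 55) = 53.6 → 54%
L = 84 + 0.35 × (30 − 84) = 65.1 → 65%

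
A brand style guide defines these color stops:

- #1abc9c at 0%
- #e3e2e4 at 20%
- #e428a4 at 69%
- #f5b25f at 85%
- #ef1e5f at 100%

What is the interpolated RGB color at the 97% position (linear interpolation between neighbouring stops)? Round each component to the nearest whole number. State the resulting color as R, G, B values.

(240, 60, 95)

97% lies between the 85% and 100% stops, so the local fraction is t = (97 − 85)/(100 − 85) = 12/15 ≈ 0.8.
#f5b25f → (245, 178, 95); #ef1e5f → (239, 30, 95).
R = 245 + 0.8 × (239 − 245) = 240.2 → 240
G = 178 + 0.8 × (30 − 178) = 59.6 → 60
B = 95 + 0.8 × (95 − 95) = 95 → 95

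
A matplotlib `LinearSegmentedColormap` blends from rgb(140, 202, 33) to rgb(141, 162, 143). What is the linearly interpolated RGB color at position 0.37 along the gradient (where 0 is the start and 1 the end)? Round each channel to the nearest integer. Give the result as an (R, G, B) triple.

(140, 187, 74)

R = 140 + 0.37 × (141 − 140) = 140 + 0.37 × 1 = 140.37 → 140
G = 202 + 0.37 × (162 − 202) = 202 + 0.37 × -40 = 187.2 → 187
B = 33 + 0.37 × (143 − 33) = 33 + 0.37 × 110 = 73.7 → 74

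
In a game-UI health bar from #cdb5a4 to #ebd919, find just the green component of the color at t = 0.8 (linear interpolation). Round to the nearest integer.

210

G₁ = 181 (from #cdb5a4), G₂ = 217 (from #ebd919).
G = 181 + 0.8 × (217 − 181) = 209.8 → 210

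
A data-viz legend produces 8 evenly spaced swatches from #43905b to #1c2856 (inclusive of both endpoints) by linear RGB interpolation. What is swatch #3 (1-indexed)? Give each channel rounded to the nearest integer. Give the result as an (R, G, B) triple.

With 8 swatches and endpoints inclusive, swatch 3 sits at t = (3 − 1)/(8 − 1) = 2/7 ≈ 0.2857.
#43905b → (67, 144, 91); #1c2856 → (28, 40, 86).
R = 67 + 0.2857 × (28 − 67) = 55.858 → 56
G = 144 + 0.2857 × (40 − 144) = 114.287 → 114
B = 91 + 0.2857 × (86 − 91) = 89.572 → 90

(56, 114, 90)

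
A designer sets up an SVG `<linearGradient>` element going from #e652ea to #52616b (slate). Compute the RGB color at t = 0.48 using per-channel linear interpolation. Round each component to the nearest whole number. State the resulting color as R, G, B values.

#e652ea → (230, 82, 234); #52616b → (82, 97, 107).
R = 230 + 0.48 × (82 − 230) = 230 + 0.48 × -148 = 158.96 → 159
G = 82 + 0.48 × (97 − 82) = 82 + 0.48 × 15 = 89.2 → 89
B = 234 + 0.48 × (107 − 234) = 234 + 0.48 × -127 = 173.04 → 173
So the blended color is (159, 89, 173), about #9f59ad.

(159, 89, 173)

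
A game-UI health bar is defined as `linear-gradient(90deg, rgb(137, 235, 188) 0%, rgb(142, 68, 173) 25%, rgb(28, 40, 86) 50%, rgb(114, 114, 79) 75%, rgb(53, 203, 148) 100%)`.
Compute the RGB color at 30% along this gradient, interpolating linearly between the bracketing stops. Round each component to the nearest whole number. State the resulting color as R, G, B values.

(119, 62, 156)

30% lies between the 25% and 50% stops, so the local fraction is t = (30 − 25)/(50 − 25) = 5/25 ≈ 0.2.
R = 142 + 0.2 × (28 − 142) = 119.2 → 119
G = 68 + 0.2 × (40 − 68) = 62.4 → 62
B = 173 + 0.2 × (86 − 173) = 155.6 → 156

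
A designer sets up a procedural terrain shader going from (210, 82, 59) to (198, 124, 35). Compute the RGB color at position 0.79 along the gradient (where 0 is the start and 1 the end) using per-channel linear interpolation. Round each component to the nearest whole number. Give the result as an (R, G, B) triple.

R = 210 + 0.79 × (198 − 210) = 210 + 0.79 × -12 = 200.52 → 201
G = 82 + 0.79 × (124 − 82) = 82 + 0.79 × 42 = 115.18 → 115
B = 59 + 0.79 × (35 − 59) = 59 + 0.79 × -24 = 40.04 → 40
So the blended color is (201, 115, 40), about #c97328.

(201, 115, 40)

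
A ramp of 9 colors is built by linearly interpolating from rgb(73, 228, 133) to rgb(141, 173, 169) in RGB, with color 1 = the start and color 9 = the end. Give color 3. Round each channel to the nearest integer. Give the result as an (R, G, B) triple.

(90, 214, 142)

With 9 swatches and endpoints inclusive, swatch 3 sits at t = (3 − 1)/(9 − 1) = 2/8 ≈ 0.25.
R = 73 + 0.25 × (141 − 73) = 90 → 90
G = 228 + 0.25 × (173 − 228) = 214.25 → 214
B = 133 + 0.25 × (169 − 133) = 142 → 142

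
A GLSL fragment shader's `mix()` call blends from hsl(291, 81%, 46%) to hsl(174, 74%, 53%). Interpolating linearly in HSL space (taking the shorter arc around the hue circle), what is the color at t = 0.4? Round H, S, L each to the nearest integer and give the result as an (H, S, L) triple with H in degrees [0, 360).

(244, 78, 49)

Hue arc: Δh = 174 − 291 = -117° (|Δh| ≤ 180, already the shorter path).
H = 291 + 0.4 × (-117) = 244.2 → 244°
S = 81 + 0.4 × (74 − 81) = 78.2 → 78%
L = 46 + 0.4 × (53 − 46) = 48.8 → 49%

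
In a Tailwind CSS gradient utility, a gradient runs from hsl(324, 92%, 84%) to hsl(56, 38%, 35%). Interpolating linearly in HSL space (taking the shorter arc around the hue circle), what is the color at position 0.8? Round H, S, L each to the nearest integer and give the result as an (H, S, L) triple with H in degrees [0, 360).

(38, 49, 45)

Hue: 56 − 324 = -268°, but |-268| > 180 so the shorter arc goes the other way: Δh = -268 + 360 = 92°.
H = 324 + 0.8 × (92) = 397.6 → 398 → 398 mod 360 = 38°
S = 92 + 0.8 × (38 − 92) = 48.8 → 49%
L = 84 + 0.8 × (35 − 84) = 44.8 → 45%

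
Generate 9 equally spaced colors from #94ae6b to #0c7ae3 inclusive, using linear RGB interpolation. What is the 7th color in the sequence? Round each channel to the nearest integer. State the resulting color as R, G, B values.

(46, 135, 197)

With 9 swatches and endpoints inclusive, swatch 7 sits at t = (7 − 1)/(9 − 1) = 6/8 ≈ 0.75.
#94ae6b → (148, 174, 107); #0c7ae3 → (12, 122, 227).
R = 148 + 0.75 × (12 − 148) = 46 → 46
G = 174 + 0.75 × (122 − 174) = 135 → 135
B = 107 + 0.75 × (227 − 107) = 197 → 197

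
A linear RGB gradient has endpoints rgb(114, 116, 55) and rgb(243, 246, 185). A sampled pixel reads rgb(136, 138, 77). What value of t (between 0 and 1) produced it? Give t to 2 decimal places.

0.17

Invert the lerp on the G channel (largest span, 130): t = (138 − 116) / (246 − 116) = 22/130 = 0.16923.
Check on R: (136 − 114)/(243 − 114) = 0.1705 ✓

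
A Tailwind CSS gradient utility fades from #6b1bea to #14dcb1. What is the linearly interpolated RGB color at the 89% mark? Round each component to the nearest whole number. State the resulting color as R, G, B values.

#6b1bea → (107, 27, 234); #14dcb1 → (20, 220, 177).
89% corresponds to t = 0.89.
R = 107 + 0.89 × (20 − 107) = 107 + 0.89 × -87 = 29.57 → 30
G = 27 + 0.89 × (220 − 27) = 27 + 0.89 × 193 = 198.77 → 199
B = 234 + 0.89 × (177 − 234) = 234 + 0.89 × -57 = 183.27 → 183
So the blended color is (30, 199, 183), about #1ec7b7.

(30, 199, 183)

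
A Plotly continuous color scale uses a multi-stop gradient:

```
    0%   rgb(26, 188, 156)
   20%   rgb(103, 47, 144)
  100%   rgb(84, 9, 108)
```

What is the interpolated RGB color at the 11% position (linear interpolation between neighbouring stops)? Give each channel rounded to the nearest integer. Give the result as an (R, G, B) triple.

(68, 110, 149)

11% lies between the 0% and 20% stops, so the local fraction is t = (11 − 0)/(20 − 0) = 11/20 ≈ 0.55.
R = 26 + 0.55 × (103 − 26) = 68.35 → 68
G = 188 + 0.55 × (47 − 188) = 110.45 → 110
B = 156 + 0.55 × (144 − 156) = 149.4 → 149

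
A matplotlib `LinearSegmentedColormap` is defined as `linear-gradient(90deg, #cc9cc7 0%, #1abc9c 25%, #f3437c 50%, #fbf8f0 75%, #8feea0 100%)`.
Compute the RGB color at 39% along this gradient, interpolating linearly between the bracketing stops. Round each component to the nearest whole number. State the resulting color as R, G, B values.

(148, 120, 138)

39% lies between the 25% and 50% stops, so the local fraction is t = (39 − 25)/(50 − 25) = 14/25 ≈ 0.56.
#1abc9c → (26, 188, 156); #f3437c → (243, 67, 124).
R = 26 + 0.56 × (243 − 26) = 147.52 → 148
G = 188 + 0.56 × (67 − 188) = 120.24 → 120
B = 156 + 0.56 × (124 − 156) = 138.08 → 138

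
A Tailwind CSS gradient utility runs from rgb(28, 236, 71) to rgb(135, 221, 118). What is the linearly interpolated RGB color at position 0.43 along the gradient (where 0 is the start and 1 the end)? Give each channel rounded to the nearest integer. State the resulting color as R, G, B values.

R = 28 + 0.43 × (135 − 28) = 28 + 0.43 × 107 = 74.01 → 74
G = 236 + 0.43 × (221 − 236) = 236 + 0.43 × -15 = 229.55 → 230
B = 71 + 0.43 × (118 − 71) = 71 + 0.43 × 47 = 91.21 → 91

(74, 230, 91)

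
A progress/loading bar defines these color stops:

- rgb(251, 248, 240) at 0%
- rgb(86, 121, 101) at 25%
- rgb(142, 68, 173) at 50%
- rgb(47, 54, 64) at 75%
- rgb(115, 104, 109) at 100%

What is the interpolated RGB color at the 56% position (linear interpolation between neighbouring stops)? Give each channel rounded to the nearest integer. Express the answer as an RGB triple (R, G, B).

(119, 65, 147)

56% lies between the 50% and 75% stops, so the local fraction is t = (56 − 50)/(75 − 50) = 6/25 ≈ 0.24.
R = 142 + 0.24 × (47 − 142) = 119.2 → 119
G = 68 + 0.24 × (54 − 68) = 64.64 → 65
B = 173 + 0.24 × (64 − 173) = 146.84 → 147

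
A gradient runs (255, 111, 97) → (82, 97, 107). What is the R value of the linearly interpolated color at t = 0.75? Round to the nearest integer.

125

R = 255 + 0.75 × (82 − 255) = 125.25 → 125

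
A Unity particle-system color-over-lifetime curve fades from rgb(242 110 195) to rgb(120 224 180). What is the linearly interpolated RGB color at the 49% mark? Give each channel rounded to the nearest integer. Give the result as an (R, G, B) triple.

49% corresponds to t = 0.49.
R = 242 + 0.49 × (120 − 242) = 242 + 0.49 × -122 = 182.22 → 182
G = 110 + 0.49 × (224 − 110) = 110 + 0.49 × 114 = 165.86 → 166
B = 195 + 0.49 × (180 − 195) = 195 + 0.49 × -15 = 187.65 → 188

(182, 166, 188)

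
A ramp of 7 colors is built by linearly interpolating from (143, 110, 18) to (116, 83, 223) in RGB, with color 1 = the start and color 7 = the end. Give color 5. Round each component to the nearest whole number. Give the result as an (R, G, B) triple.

With 7 swatches and endpoints inclusive, swatch 5 sits at t = (5 − 1)/(7 − 1) = 4/6 ≈ 0.6667.
R = 143 + 0.6667 × (116 − 143) = 124.999 → 125
G = 110 + 0.6667 × (83 − 110) = 91.999 → 92
B = 18 + 0.6667 × (223 − 18) = 154.673 → 155

(125, 92, 155)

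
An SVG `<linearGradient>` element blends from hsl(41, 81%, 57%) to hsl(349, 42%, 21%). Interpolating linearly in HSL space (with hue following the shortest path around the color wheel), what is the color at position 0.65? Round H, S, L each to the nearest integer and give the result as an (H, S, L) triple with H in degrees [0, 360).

Hue: 349 − 41 = 308°, but |308| > 180 so the shorter arc goes the other way: Δh = 308 − 360 = -52°.
H = 41 + 0.65 × (-52) = 7.2 → 7°
S = 81 + 0.65 × (42 − 81) = 55.65 → 56%
L = 57 + 0.65 × (21 − 57) = 33.6 → 34%

(7, 56, 34)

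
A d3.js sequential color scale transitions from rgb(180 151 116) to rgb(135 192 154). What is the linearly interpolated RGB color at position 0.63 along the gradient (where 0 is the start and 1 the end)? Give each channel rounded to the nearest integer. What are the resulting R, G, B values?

(152, 177, 140)

R = 180 + 0.63 × (135 − 180) = 180 + 0.63 × -45 = 151.65 → 152
G = 151 + 0.63 × (192 − 151) = 151 + 0.63 × 41 = 176.83 → 177
B = 116 + 0.63 × (154 − 116) = 116 + 0.63 × 38 = 139.94 → 140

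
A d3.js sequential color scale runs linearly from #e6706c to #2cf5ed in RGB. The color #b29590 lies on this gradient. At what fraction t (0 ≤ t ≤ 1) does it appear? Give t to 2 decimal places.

Invert the lerp on the R channel (largest span, 186): t = (178 − 230) / (44 − 230) = -52/-186 = 0.27957.
Check on G: (149 − 112)/(245 − 112) = 0.2782 ✓

0.28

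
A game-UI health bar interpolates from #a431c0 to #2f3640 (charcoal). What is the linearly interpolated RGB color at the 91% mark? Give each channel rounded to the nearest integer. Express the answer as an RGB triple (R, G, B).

(58, 54, 76)

#a431c0 → (164, 49, 192); #2f3640 → (47, 54, 64).
91% corresponds to t = 0.91.
R = 164 + 0.91 × (47 − 164) = 164 + 0.91 × -117 = 57.53 → 58
G = 49 + 0.91 × (54 − 49) = 49 + 0.91 × 5 = 53.55 → 54
B = 192 + 0.91 × (64 − 192) = 192 + 0.91 × -128 = 75.52 → 76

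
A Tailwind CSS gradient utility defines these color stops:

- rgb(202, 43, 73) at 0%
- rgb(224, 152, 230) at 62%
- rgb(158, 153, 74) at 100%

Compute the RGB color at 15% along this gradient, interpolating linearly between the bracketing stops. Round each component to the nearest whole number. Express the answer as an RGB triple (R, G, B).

(207, 69, 111)

15% lies between the 0% and 62% stops, so the local fraction is t = (15 − 0)/(62 − 0) = 15/62 ≈ 0.2419.
R = 202 + 0.2419 × (224 − 202) = 207.322 → 207
G = 43 + 0.2419 × (152 − 43) = 69.367 → 69
B = 73 + 0.2419 × (230 − 73) = 110.978 → 111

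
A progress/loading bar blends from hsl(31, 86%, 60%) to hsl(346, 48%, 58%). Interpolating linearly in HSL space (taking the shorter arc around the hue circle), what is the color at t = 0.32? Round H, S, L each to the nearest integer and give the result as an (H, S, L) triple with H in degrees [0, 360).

Hue: 346 − 31 = 315°, but |315| > 180 so the shorter arc goes the other way: Δh = 315 − 360 = -45°.
H = 31 + 0.32 × (-45) = 16.6 → 17°
S = 86 + 0.32 × (48 − 86) = 73.84 → 74%
L = 60 + 0.32 × (58 − 60) = 59.36 → 59%

(17, 74, 59)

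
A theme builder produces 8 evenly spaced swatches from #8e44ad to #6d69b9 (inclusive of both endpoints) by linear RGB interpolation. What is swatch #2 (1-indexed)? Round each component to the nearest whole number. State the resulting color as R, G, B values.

(137, 73, 175)

With 8 swatches and endpoints inclusive, swatch 2 sits at t = (2 − 1)/(8 − 1) = 1/7 ≈ 0.1429.
#8e44ad → (142, 68, 173); #6d69b9 → (109, 105, 185).
R = 142 + 0.1429 × (109 − 142) = 137.284 → 137
G = 68 + 0.1429 × (105 − 68) = 73.287 → 73
B = 173 + 0.1429 × (185 − 173) = 174.715 → 175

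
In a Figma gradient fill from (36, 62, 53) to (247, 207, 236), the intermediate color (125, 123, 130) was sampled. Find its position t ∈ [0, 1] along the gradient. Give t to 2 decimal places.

Invert the lerp on the R channel (largest span, 211): t = (125 − 36) / (247 − 36) = 89/211 = 0.4218.
Check on G: (123 − 62)/(207 − 62) = 0.4207 ✓

0.42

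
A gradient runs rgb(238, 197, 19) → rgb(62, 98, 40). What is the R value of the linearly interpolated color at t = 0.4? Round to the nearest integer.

168

R = 238 + 0.4 × (62 − 238) = 167.6 → 168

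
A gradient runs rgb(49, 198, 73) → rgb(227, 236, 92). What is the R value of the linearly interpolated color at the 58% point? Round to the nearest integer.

R = 49 + 0.58 × (227 − 49) = 152.24 → 152

152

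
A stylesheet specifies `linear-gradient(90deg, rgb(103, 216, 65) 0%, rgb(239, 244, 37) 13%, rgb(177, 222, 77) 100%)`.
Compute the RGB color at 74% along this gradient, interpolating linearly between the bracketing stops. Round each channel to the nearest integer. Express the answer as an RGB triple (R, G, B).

(196, 229, 65)

74% lies between the 13% and 100% stops, so the local fraction is t = (74 − 13)/(100 − 13) = 61/87 ≈ 0.7011.
R = 239 + 0.7011 × (177 − 239) = 195.532 → 196
G = 244 + 0.7011 × (222 − 244) = 228.576 → 229
B = 37 + 0.7011 × (77 − 37) = 65.044 → 65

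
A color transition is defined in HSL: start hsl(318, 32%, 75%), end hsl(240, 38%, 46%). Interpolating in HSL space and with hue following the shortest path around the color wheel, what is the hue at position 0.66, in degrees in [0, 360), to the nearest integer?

Hue arc: Δh = 240 − 318 = -78° (|Δh| ≤ 180, already the shorter path).
H = 318 + 0.66 × (-78) = 266.52 → 267°

267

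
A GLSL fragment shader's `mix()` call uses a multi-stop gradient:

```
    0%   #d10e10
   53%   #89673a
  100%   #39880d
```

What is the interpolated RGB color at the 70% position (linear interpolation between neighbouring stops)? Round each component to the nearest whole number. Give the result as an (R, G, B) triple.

70% lies between the 53% and 100% stops, so the local fraction is t = (70 − 53)/(100 − 53) = 17/47 ≈ 0.3617.
#89673a → (137, 103, 58); #39880d → (57, 136, 13).
R = 137 + 0.3617 × (57 − 137) = 108.064 → 108
G = 103 + 0.3617 × (136 − 103) = 114.936 → 115
B = 58 + 0.3617 × (13 − 58) = 41.724 → 42

(108, 115, 42)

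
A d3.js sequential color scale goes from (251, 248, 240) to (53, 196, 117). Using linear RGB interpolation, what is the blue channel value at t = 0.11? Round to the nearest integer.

B = 240 + 0.11 × (117 − 240) = 226.47 → 226

226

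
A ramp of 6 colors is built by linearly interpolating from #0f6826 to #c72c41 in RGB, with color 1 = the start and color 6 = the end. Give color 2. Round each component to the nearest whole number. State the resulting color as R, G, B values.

(52, 92, 43)

With 6 swatches and endpoints inclusive, swatch 2 sits at t = (2 − 1)/(6 − 1) = 1/5 ≈ 0.2.
#0f6826 → (15, 104, 38); #c72c41 → (199, 44, 65).
R = 15 + 0.2 × (199 − 15) = 51.8 → 52
G = 104 + 0.2 × (44 − 104) = 92 → 92
B = 38 + 0.2 × (65 − 38) = 43.4 → 43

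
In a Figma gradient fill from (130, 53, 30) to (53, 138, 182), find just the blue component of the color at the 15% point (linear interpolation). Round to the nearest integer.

B = 30 + 0.15 × (182 − 30) = 52.8 → 53

53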